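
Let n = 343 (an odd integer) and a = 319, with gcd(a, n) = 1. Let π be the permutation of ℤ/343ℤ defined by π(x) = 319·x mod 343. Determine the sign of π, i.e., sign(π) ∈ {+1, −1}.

Start at x=64: 64 → 179 → 163 → 204 → 249 → 198 → 50 → … (one orbit).
7 cycles of lengths [147, 147, 21, 21, 3, 3, 1].
With 7 cycles on 343 points, sign = (−1)^{343−7} = +1.
Zolotarev: (319|343) = +1, matching the cycle-count sign.

+1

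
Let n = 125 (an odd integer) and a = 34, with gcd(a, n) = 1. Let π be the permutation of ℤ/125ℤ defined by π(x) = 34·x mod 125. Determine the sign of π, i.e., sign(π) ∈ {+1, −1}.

+1

Trace 31: π^k(31) = [31, 54, 86, 49, 41, 19, 21] for k=0..6.
Cycle lengths of π_34 on ℤ/125ℤ: [50, 50, 10, 10, 2, 2, 1]; 7 cycles in total.
7 cycles on 125: each ℓ→(−1)^(ℓ−1), product (−1)^118 = +1.
The Jacobi symbol (34|125) = +1 (Zolotarev) agrees.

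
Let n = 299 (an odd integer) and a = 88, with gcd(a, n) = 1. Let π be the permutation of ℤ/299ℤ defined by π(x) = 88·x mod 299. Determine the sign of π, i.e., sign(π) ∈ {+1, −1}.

-1

Trace 134: π^k(134) = [134, 131, 166, 256, 103, 94, 199] for k=0..6.
Cycle type of π: 66×4 + 22 + 6×2 + 1; total 8 cycles.
8 cycles on 299: each ℓ→(−1)^(ℓ−1), product (−1)^291 = -1.
The Jacobi symbol (88|299) = -1 (Zolotarev) agrees.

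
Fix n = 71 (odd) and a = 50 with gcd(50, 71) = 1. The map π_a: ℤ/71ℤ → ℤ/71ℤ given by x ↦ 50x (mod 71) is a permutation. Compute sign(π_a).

+1

Orbit of 8 under x↦50x: [8, 45, 49, 36, 25, 43, 20]… (length divides ord_71(50)).
Cycle type of π: 35×2 + 1; total 3 cycles.
71 − 3 = 68 transpositions; sign(π) = (−1)^68 = +1.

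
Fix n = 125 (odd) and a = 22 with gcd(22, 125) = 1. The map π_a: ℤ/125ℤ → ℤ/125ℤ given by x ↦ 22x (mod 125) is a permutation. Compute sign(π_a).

Start at x=74: 74 → 3 → 66 → 77 → 69 → 18 → 21 → … (one orbit).
Decompose π into cycles: lengths [100, 20, 4, 1] (4 cycles, including the fixed point 0).
125 − 4 = 121 transpositions; sign(π) = (−1)^121 = -1.
Zolotarev: (22|125) = -1, matching the cycle-count sign.

-1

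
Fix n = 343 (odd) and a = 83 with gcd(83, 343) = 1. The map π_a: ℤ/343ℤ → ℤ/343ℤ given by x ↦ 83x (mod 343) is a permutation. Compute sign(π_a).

-1

Trace 188: π^k(188) = [188, 169, 307, 99, 328, 127, 251] for k=0..6.
Cycle lengths of π_83 on ℤ/343ℤ: [98, 98, 98, 14, 14, 14, 2, 2, 2, 1]; 10 cycles in total.
n − c = 343 − 10 = 333; sign = (−1)^333 = -1.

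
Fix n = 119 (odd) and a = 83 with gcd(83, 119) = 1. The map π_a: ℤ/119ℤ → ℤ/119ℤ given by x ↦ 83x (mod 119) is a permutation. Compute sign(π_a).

-1

Orbit of 50 under x↦83x: [50, 104, 64, 76, 1, 83, 106]… (length divides ord_119(83)).
Cycle type of π: 8×14 + 2×3 + 1; total 18 cycles.
Σ(ℓ_i−1) = 119−18 = 101; sign = (−1)^101 = -1.
The Jacobi symbol (83|119) = -1 (Zolotarev) agrees.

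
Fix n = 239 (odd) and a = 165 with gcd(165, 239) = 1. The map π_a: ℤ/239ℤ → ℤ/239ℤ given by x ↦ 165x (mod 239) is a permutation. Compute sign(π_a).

Start at x=200: 200 → 18 → 102 → 100 → 9 → 51 → 50 → … (one orbit).
Cycle lengths of π_165 on ℤ/239ℤ: [119, 119, 1]; 3 cycles in total.
3 cycles on 239: each ℓ→(−1)^(ℓ−1), product (−1)^236 = +1.

+1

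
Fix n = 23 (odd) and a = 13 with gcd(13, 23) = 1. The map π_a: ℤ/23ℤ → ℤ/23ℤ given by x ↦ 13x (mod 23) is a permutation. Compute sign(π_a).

Start at x=18: 18 → 4 → 6 → 9 → 2 → 3 → 16 → … (one orbit).
3 cycles of lengths [11, 11, 1].
Σ(ℓ_i−1) = 23−3 = 20; sign = (−1)^20 = +1.

+1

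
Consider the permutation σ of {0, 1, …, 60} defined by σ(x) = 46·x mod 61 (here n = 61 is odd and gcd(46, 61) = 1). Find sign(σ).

Start at x=47: 47 → 27 → 22 → 36 → 9 → 48 → 12 → … (one orbit).
Cycle lengths of π_46 on ℤ/61ℤ: [30, 30, 1]; 3 cycles in total.
3 cycles on 61: each ℓ→(−1)^(ℓ−1), product (−1)^58 = +1.
Zolotarev: (46|61) = +1, matching the cycle-count sign.

+1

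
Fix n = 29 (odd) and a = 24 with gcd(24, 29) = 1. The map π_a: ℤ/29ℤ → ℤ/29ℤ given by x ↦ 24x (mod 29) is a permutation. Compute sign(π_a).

+1

Start at x=23: 23 → 1 → 24 → 25 → 20 → 16 → 7 → 23 (one orbit).
Cycle lengths of π_24 on ℤ/29ℤ: [7, 7, 7, 7, 1]; 5 cycles in total.
5 cycles on 29: each ℓ→(−1)^(ℓ−1), product (−1)^24 = +1.
Via Zolotarev, sign(π_{24}) = (24|29) = +1.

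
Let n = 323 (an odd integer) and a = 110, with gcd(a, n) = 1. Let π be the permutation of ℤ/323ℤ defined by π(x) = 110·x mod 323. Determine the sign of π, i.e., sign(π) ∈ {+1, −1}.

-1

Trace 16: π^k(16) = [16, 145, 123, 287, 239, 127, 81] for k=0..6.
The orbit structure of x ↦ 110x mod 323: 8 orbits of sizes [72, 72, 72, 72, 18, 8, 8, 1].
Σ(ℓ_i−1) = 323−8 = 315; sign = (−1)^315 = -1.
(110|323)_J = -1 (Zolotarev's lemma cross-check).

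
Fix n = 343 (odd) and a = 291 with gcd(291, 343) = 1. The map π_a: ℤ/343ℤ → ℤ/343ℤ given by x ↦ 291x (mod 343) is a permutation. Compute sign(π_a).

+1

Trace 74: π^k(74) = [74, 268, 127, 256, 65, 50, 144] for k=0..6.
The orbit structure of x ↦ 291x mod 343: 7 orbits of sizes [147, 147, 21, 21, 3, 3, 1].
343 − 7 = 336 transpositions; sign(π) = (−1)^336 = +1.
The Jacobi symbol (291|343) = +1 (Zolotarev) agrees.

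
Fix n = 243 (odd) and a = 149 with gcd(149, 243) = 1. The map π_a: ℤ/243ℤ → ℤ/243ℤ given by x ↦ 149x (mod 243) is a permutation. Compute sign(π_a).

-1

Start at x=32: 32 → 151 → 143 → 166 → 191 → 28 → 41 → … (one orbit).
π_149 has 6 disjoint cycles with lengths [162, 54, 18, 6, 2, 1] on {0,…,242}.
With 6 cycles on 243 points, sign = (−1)^{243−6} = -1.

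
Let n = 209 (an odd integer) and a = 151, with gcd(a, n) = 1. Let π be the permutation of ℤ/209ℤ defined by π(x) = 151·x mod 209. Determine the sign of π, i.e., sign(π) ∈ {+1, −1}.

+1

Orbit of 58 under x↦151x: [58, 189, 115, 18, 1, 151, 20]… (length divides ord_209(151)).
Cycle type of π: 10×19 + 2×9 + 1; total 29 cycles.
sign(π) = (−1)^{n − #cycles} = (−1)^{209−29} = (−1)^180 = +1.
(151|209)_J = +1 (Zolotarev's lemma cross-check).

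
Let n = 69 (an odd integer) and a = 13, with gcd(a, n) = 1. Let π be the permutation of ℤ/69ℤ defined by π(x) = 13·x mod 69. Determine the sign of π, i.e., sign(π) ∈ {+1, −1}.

Trace 25: π^k(25) = [25, 49, 16, 1, 13, 31, 58] for k=0..6.
Cycle lengths of π_13 on ℤ/69ℤ: [11, 11, 11, 11, 11, 11, 1, 1, 1]; 9 cycles in total.
n − c = 69 − 9 = 60; sign = (−1)^60 = +1.
Via Zolotarev, sign(π_{13}) = (13|69) = +1.

+1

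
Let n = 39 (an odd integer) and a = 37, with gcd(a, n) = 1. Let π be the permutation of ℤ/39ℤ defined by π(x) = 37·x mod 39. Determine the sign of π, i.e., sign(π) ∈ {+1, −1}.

-1

Start at x=37: 37 → 4 → 31 → 16 → 7 → 25 → 28 → … (one orbit).
Cycle type of π: 12×3 + 1×3; total 6 cycles.
39 − 6 = 33 transpositions; sign(π) = (−1)^33 = -1.
Check: (37/39) = -1 by Zolotarev.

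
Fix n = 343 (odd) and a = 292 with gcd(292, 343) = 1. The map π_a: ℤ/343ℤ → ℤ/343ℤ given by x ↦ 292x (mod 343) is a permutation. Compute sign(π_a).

Trace 300: π^k(300) = [300, 135, 318, 246, 145, 151, 188] for k=0..6.
π_292 has 4 disjoint cycles with lengths [294, 42, 6, 1] on {0,…,342}.
n − c = 343 − 4 = 339; sign = (−1)^339 = -1.
Check: (292/343) = -1 by Zolotarev.

-1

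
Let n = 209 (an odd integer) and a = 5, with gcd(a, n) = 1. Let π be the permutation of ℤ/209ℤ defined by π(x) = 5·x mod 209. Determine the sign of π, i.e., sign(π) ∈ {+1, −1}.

Orbit of 25 under x↦5x: [25, 125, 207, 199, 159, 168, 4]… (length divides ord_209(5)).
Cycle lengths of π_5 on ℤ/209ℤ: [45, 45, 45, 45, 9, 9, 5, 5, 1]; 9 cycles in total.
Σ(ℓ_i−1) = 209−9 = 200; sign = (−1)^200 = +1.

+1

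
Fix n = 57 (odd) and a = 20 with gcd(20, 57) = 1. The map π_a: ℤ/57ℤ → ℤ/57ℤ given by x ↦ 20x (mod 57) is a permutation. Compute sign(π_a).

-1

Start at x=20: 20 → 1 → 20 (one orbit).
38 cycles of lengths [2, 2, 2, 2, 2, 2, 2, 2, 2, 2, 2, 2, 2, 2, 2, 2, 2, 2, 2, 1, 1, 1, 1, 1, 1, 1, 1, 1, 1, 1, 1, 1, 1, 1, 1, 1, 1, 1].
n − c = 57 − 38 = 19; sign = (−1)^19 = -1.
Via Zolotarev, sign(π_{20}) = (20|57) = -1.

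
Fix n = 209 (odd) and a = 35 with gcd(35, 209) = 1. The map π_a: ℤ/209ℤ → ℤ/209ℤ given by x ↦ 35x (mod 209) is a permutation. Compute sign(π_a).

-1

Orbit of 196 under x↦35x: [196, 172, 168, 28, 144, 24, 4]… (length divides ord_209(35)).
The orbit structure of x ↦ 35x mod 209: 6 orbits of sizes [90, 90, 10, 9, 9, 1].
With 6 cycles on 209 points, sign = (−1)^{209−6} = -1.
(35|209)_J = -1 (Zolotarev's lemma cross-check).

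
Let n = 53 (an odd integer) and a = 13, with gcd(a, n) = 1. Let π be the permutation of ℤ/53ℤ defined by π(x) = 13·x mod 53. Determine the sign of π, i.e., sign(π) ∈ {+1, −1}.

+1

Start at x=16: 16 → 49 → 1 → 13 → 10 → 24 → 47 → … (one orbit).
Cycle type of π: 13×4 + 1; total 5 cycles.
Σ(ℓ_i−1) = 53−5 = 48; sign = (−1)^48 = +1.
(13|53)_J = +1 (Zolotarev's lemma cross-check).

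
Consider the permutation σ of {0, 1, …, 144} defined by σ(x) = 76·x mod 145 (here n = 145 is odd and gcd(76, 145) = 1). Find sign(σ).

-1

Start at x=111: 111 → 26 → 91 → 101 → 136 → 41 → 71 → … (one orbit).
Decompose π into cycles: lengths [28, 28, 28, 28, 28, 1, 1, 1, 1, 1] (10 cycles, including the fixed point 0).
10 cycles on 145: each ℓ→(−1)^(ℓ−1), product (−1)^135 = -1.
Zolotarev: (76|145) = -1, matching the cycle-count sign.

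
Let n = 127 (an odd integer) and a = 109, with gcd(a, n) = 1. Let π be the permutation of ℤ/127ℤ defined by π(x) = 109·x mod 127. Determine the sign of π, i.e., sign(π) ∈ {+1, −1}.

-1

Trace 22: π^k(22) = [22, 112, 16, 93, 104, 33, 41] for k=0..6.
Cycle lengths of π_109 on ℤ/127ℤ: [126, 1]; 2 cycles in total.
sign(π) = (−1)^{n − #cycles} = (−1)^{127−2} = (−1)^125 = -1.
Via Zolotarev, sign(π_{109}) = (109|127) = -1.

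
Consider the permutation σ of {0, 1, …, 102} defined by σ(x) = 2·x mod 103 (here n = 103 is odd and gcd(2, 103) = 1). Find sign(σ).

Start at x=17: 17 → 34 → 68 → 33 → 66 → 29 → 58 → … (one orbit).
Decompose π into cycles: lengths [51, 51, 1] (3 cycles, including the fixed point 0).
Σ(ℓ_i−1) = 103−3 = 100; sign = (−1)^100 = +1.
(2|103)_J = +1 (Zolotarev's lemma cross-check).

+1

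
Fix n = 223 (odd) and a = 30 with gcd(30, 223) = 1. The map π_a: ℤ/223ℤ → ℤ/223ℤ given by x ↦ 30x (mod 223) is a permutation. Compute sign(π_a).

Trace 17: π^k(17) = [17, 64, 136, 66, 196, 82, 7] for k=0..6.
7 cycles of lengths [37, 37, 37, 37, 37, 37, 1].
With 7 cycles on 223 points, sign = (−1)^{223−7} = +1.
Check: (30/223) = +1 by Zolotarev.

+1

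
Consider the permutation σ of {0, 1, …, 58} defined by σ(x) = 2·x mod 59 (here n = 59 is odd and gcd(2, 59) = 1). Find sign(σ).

Start at x=39: 39 → 19 → 38 → 17 → 34 → 9 → 18 → … (one orbit).
Decompose π into cycles: lengths [58, 1] (2 cycles, including the fixed point 0).
sign(π) = (−1)^{n − #cycles} = (−1)^{59−2} = (−1)^57 = -1.

-1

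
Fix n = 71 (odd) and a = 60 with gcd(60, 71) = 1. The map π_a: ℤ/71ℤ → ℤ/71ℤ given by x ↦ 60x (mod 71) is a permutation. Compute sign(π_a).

Start at x=36: 36 → 30 → 25 → 9 → 43 → 24 → 20 → … (one orbit).
π_60 has 3 disjoint cycles with lengths [35, 35, 1] on {0,…,70}.
sign(π) = (−1)^{n − #cycles} = (−1)^{71−3} = (−1)^68 = +1.
Zolotarev: (60|71) = +1, matching the cycle-count sign.

+1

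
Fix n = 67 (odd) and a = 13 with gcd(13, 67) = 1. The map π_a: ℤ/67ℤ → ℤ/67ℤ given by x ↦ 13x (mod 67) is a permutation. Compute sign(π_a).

Start at x=62: 62 → 2 → 26 → 3 → 39 → 38 → 25 → … (one orbit).
Decompose π into cycles: lengths [66, 1] (2 cycles, including the fixed point 0).
With 2 cycles on 67 points, sign = (−1)^{67−2} = -1.

-1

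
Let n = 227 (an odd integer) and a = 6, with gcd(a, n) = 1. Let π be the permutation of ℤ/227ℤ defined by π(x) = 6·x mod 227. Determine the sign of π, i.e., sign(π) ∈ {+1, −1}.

-1

Start at x=43: 43 → 31 → 186 → 208 → 113 → 224 → 209 → … (one orbit).
π_6 has 2 disjoint cycles with lengths [226, 1] on {0,…,226}.
2 cycles on 227: each ℓ→(−1)^(ℓ−1), product (−1)^225 = -1.
(6|227)_J = -1 (Zolotarev's lemma cross-check).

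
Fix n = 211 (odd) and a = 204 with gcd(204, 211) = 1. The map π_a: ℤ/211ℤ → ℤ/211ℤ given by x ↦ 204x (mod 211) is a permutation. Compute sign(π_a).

+1

Start at x=107: 107 → 95 → 179 → 13 → 120 → 4 → 183 → … (one orbit).
Cycle type of π: 105×2 + 1; total 3 cycles.
With 3 cycles on 211 points, sign = (−1)^{211−3} = +1.
Via Zolotarev, sign(π_{204}) = (204|211) = +1.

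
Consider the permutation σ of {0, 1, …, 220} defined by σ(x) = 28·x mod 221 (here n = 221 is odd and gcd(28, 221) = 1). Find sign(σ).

+1

Orbit of 212 under x↦28x: [212, 190, 16, 6, 168, 63, 217]… (length divides ord_221(28)).
Decompose π into cycles: lengths [48, 48, 48, 48, 16, 12, 1] (7 cycles, including the fixed point 0).
Σ(ℓ_i−1) = 221−7 = 214; sign = (−1)^214 = +1.
Check: (28/221) = +1 by Zolotarev.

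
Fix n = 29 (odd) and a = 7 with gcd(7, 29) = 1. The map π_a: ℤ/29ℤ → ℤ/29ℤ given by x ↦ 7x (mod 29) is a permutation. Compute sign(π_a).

Start at x=24: 24 → 23 → 16 → 25 → 1 → 7 → 20 → 24 (one orbit).
Decompose π into cycles: lengths [7, 7, 7, 7, 1] (5 cycles, including the fixed point 0).
n − c = 29 − 5 = 24; sign = (−1)^24 = +1.

+1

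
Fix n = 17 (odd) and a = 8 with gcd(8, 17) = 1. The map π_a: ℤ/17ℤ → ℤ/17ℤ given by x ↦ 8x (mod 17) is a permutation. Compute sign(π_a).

Orbit of 15 under x↦8x: [15, 1, 8, 13, 2, 16, 9]… (length divides ord_17(8)).
Cycle type of π: 8×2 + 1; total 3 cycles.
With 3 cycles on 17 points, sign = (−1)^{17−3} = +1.
(8|17)_J = +1 (Zolotarev's lemma cross-check).

+1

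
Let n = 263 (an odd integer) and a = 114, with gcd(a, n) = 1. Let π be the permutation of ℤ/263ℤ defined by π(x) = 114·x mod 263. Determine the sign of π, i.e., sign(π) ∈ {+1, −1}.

-1

Start at x=136: 136 → 250 → 96 → 161 → 207 → 191 → 208 → … (one orbit).
The orbit structure of x ↦ 114x mod 263: 2 orbits of sizes [262, 1].
Σ(ℓ_i−1) = 263−2 = 261; sign = (−1)^261 = -1.
(114|263)_J = -1 (Zolotarev's lemma cross-check).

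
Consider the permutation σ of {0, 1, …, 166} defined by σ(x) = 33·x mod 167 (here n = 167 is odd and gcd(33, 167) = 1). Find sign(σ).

Start at x=87: 87 → 32 → 54 → 112 → 22 → 58 → 77 → … (one orbit).
3 cycles of lengths [83, 83, 1].
Σ(ℓ_i−1) = 167−3 = 164; sign = (−1)^164 = +1.

+1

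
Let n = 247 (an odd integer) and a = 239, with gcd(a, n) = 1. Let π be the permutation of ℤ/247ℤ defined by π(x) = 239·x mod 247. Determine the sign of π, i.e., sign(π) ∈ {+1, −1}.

-1

Orbit of 1 under x↦239x: [1, 239, 64, 229, 144, 83, 77]… (length divides ord_247(239)).
π_239 has 28 disjoint cycles with lengths [12, 12, 12, 12, 12, 12, 12, 12, 12, 12, 12, 12, 12, 12, 12, 12, 12, 12, 4, 4, 4, 3, 3, 3, 3, 3, 3, 1] on {0,…,246}.
n − c = 247 − 28 = 219; sign = (−1)^219 = -1.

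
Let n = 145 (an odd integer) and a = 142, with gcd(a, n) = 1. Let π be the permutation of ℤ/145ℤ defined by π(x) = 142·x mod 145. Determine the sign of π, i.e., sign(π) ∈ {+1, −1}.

Trace 109: π^k(109) = [109, 108, 111, 102, 129, 48, 1] for k=0..6.
7 cycles of lengths [28, 28, 28, 28, 28, 4, 1].
Σ(ℓ_i−1) = 145−7 = 138; sign = (−1)^138 = +1.
Via Zolotarev, sign(π_{142}) = (142|145) = +1.

+1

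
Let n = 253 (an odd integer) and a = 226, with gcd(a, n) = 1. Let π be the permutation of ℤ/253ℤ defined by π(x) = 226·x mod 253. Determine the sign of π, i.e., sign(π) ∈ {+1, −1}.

Orbit of 250 under x↦226x: [250, 81, 90, 100, 83, 36, 40]… (length divides ord_253(226)).
5 cycles of lengths [110, 110, 22, 10, 1].
With 5 cycles on 253 points, sign = (−1)^{253−5} = +1.

+1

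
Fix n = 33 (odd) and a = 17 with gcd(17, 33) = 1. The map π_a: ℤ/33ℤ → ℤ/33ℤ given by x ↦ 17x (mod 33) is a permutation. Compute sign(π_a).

+1

Trace 31: π^k(31) = [31, 32, 16, 8, 4, 2, 1] for k=0..6.
The orbit structure of x ↦ 17x mod 33: 5 orbits of sizes [10, 10, 10, 2, 1].
33 − 5 = 28 transpositions; sign(π) = (−1)^28 = +1.
(17|33)_J = +1 (Zolotarev's lemma cross-check).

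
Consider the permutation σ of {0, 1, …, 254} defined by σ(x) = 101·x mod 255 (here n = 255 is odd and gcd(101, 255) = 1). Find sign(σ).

-1

Orbit of 101 under x↦101x: [101, 1]… (length divides ord_255(101)).
The orbit structure of x ↦ 101x mod 255: 130 orbits of sizes [2, 2, 2, 2, 2, 2, 2, 2, 2, 2, 2, 2, 2, 2, 2, 2, 2, 2, 2, 2, 2, 2, 2, 2, 2, 2, 2, 2, 2, 2, 2, 2, 2, 2, 2, 2, 2, 2, 2, 2, 2, 2, 2, 2, 2, 2, 2, 2, 2, 2, 2, 2, 2, 2, 2, 2, 2, 2, 2, 2, 2, 2, 2, 2, 2, 2, 2, 2, 2, 2, 2, 2, 2, 2, 2, 2, 2, 2, 2, 2, 2, 2, 2, 2, 2, 2, 2, 2, 2, 2, 2, 2, 2, 2, 2, 2, 2, 2, 2, 2, 2, 2, 2, 2, 2, 2, 2, 2, 2, 2, 2, 2, 2, 2, 2, 2, 2, 2, 2, 2, 2, 2, 2, 2, 2, 1, 1, 1, 1, 1].
n − c = 255 − 130 = 125; sign = (−1)^125 = -1.
Via Zolotarev, sign(π_{101}) = (101|255) = -1.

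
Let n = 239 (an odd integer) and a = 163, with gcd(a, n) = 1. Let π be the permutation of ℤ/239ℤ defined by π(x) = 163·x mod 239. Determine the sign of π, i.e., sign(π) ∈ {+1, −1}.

Orbit of 22 under x↦163x: [22, 1, 163, 40, 67, 166, 51]… (length divides ord_239(163)).
Cycle lengths of π_163 on ℤ/239ℤ: [17, 17, 17, 17, 17, 17, 17, 17, 17, 17, 17, 17, 17, 17, 1]; 15 cycles in total.
n − c = 239 − 15 = 224; sign = (−1)^224 = +1.
Via Zolotarev, sign(π_{163}) = (163|239) = +1.

+1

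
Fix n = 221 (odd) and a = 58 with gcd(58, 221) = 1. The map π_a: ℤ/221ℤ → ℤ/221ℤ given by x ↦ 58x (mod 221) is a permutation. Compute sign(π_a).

Orbit of 99 under x↦58x: [99, 217, 210, 25, 124, 120, 109]… (length divides ord_221(58)).
Decompose π into cycles: lengths [48, 48, 48, 48, 16, 12, 1] (7 cycles, including the fixed point 0).
221 − 7 = 214 transpositions; sign(π) = (−1)^214 = +1.
Check: (58/221) = +1 by Zolotarev.

+1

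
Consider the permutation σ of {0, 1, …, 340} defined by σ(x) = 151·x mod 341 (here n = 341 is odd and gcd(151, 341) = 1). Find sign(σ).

+1

Trace 340: π^k(340) = [340, 190, 46, 126, 271, 1, 151] for k=0..6.
π_151 has 35 disjoint cycles with lengths [10, 10, 10, 10, 10, 10, 10, 10, 10, 10, 10, 10, 10, 10, 10, 10, 10, 10, 10, 10, 10, 10, 10, 10, 10, 10, 10, 10, 10, 10, 10, 10, 10, 10, 1] on {0,…,340}.
n − c = 341 − 35 = 306; sign = (−1)^306 = +1.
Via Zolotarev, sign(π_{151}) = (151|341) = +1.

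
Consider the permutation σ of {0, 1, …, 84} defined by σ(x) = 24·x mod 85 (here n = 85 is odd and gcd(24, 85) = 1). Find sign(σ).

Orbit of 81 under x↦24x: [81, 74, 76, 39, 1, 24, 66]… (length divides ord_85(24)).
8 cycles of lengths [16, 16, 16, 16, 16, 2, 2, 1].
With 8 cycles on 85 points, sign = (−1)^{85−8} = -1.
Via Zolotarev, sign(π_{24}) = (24|85) = -1.

-1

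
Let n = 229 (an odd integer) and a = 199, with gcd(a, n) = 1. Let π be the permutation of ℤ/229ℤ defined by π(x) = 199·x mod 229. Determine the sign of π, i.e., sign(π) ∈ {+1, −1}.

Trace 64: π^k(64) = [64, 141, 121, 34, 125, 143, 61] for k=0..6.
4 cycles of lengths [76, 76, 76, 1].
229 − 4 = 225 transpositions; sign(π) = (−1)^225 = -1.
Check: (199/229) = -1 by Zolotarev.

-1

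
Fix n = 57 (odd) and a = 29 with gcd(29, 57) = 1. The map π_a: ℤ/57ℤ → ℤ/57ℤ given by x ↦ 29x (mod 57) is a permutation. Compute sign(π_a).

+1

Orbit of 56 under x↦29x: [56, 28, 14, 7, 32, 16, 8]… (length divides ord_57(29)).
The orbit structure of x ↦ 29x mod 57: 5 orbits of sizes [18, 18, 18, 2, 1].
57 − 5 = 52 transpositions; sign(π) = (−1)^52 = +1.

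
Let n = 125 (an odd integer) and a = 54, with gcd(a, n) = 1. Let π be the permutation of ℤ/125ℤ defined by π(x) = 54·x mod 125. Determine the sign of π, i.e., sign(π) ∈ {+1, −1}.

Orbit of 51 under x↦54x: [51, 4, 91, 39, 106, 99, 96]… (length divides ord_125(54)).
Decompose π into cycles: lengths [50, 50, 10, 10, 2, 2, 1] (7 cycles, including the fixed point 0).
7 cycles on 125: each ℓ→(−1)^(ℓ−1), product (−1)^118 = +1.
Via Zolotarev, sign(π_{54}) = (54|125) = +1.

+1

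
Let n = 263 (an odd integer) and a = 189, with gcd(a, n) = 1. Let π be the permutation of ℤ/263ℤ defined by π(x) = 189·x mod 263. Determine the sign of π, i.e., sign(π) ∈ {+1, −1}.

Orbit of 99 under x↦189x: [99, 38, 81, 55, 138, 45, 89]… (length divides ord_263(189)).
Cycle type of π: 262 + 1; total 2 cycles.
With 2 cycles on 263 points, sign = (−1)^{263−2} = -1.
Via Zolotarev, sign(π_{189}) = (189|263) = -1.

-1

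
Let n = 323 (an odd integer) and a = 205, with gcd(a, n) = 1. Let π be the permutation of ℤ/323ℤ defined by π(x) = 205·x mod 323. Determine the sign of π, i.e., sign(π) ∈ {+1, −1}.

Trace 52: π^k(52) = [52, 1, 205, 35, 69, 256, 154] for k=0..6.
The orbit structure of x ↦ 205x mod 323: 34 orbits of sizes [18, 18, 18, 18, 18, 18, 18, 18, 18, 18, 18, 18, 18, 18, 18, 18, 18, 1, 1, 1, 1, 1, 1, 1, 1, 1, 1, 1, 1, 1, 1, 1, 1, 1].
323 − 34 = 289 transpositions; sign(π) = (−1)^289 = -1.
Via Zolotarev, sign(π_{205}) = (205|323) = -1.

-1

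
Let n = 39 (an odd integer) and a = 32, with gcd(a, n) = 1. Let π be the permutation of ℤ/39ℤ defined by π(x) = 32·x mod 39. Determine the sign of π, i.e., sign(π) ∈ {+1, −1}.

+1

Start at x=32: 32 → 10 → 8 → 22 → 2 → 25 → 20 → … (one orbit).
The orbit structure of x ↦ 32x mod 39: 5 orbits of sizes [12, 12, 12, 2, 1].
Σ(ℓ_i−1) = 39−5 = 34; sign = (−1)^34 = +1.
The Jacobi symbol (32|39) = +1 (Zolotarev) agrees.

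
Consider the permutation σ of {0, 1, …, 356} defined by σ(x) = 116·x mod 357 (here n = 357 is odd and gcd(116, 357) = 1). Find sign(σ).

Orbit of 92 under x↦116x: [92, 319, 233, 253, 74, 16, 71]… (length divides ord_357(116)).
Decompose π into cycles: lengths [48, 48, 48, 48, 48, 48, 16, 16, 16, 6, 6, 3, 3, 2, 1] (15 cycles, including the fixed point 0).
With 15 cycles on 357 points, sign = (−1)^{357−15} = +1.
Via Zolotarev, sign(π_{116}) = (116|357) = +1.

+1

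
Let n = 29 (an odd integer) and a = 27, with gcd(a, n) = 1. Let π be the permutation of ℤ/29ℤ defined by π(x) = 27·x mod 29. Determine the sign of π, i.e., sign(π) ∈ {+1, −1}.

-1

Orbit of 10 under x↦27x: [10, 9, 11, 7, 15, 28, 2]… (length divides ord_29(27)).
π_27 has 2 disjoint cycles with lengths [28, 1] on {0,…,28}.
29 − 2 = 27 transpositions; sign(π) = (−1)^27 = -1.
Check: (27/29) = -1 by Zolotarev.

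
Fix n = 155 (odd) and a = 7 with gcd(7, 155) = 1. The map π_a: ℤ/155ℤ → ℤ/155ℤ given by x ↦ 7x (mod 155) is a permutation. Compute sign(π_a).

-1

Start at x=113: 113 → 16 → 112 → 9 → 63 → 131 → 142 → … (one orbit).
6 cycles of lengths [60, 60, 15, 15, 4, 1].
155 − 6 = 149 transpositions; sign(π) = (−1)^149 = -1.
Zolotarev: (7|155) = -1, matching the cycle-count sign.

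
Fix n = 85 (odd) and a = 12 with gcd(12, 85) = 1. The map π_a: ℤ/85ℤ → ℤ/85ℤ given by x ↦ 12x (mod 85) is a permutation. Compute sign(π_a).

Orbit of 59 under x↦12x: [59, 28, 81, 37, 19, 58, 16]… (length divides ord_85(12)).
The orbit structure of x ↦ 12x mod 85: 7 orbits of sizes [16, 16, 16, 16, 16, 4, 1].
7 cycles on 85: each ℓ→(−1)^(ℓ−1), product (−1)^78 = +1.
Check: (12/85) = +1 by Zolotarev.

+1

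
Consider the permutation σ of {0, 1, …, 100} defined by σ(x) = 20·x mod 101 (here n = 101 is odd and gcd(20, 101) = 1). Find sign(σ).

+1

Orbit of 97 under x↦20x: [97, 21, 16, 17, 37, 33, 54]… (length divides ord_101(20)).
Cycle lengths of π_20 on ℤ/101ℤ: [50, 50, 1]; 3 cycles in total.
101 − 3 = 98 transpositions; sign(π) = (−1)^98 = +1.
Via Zolotarev, sign(π_{20}) = (20|101) = +1.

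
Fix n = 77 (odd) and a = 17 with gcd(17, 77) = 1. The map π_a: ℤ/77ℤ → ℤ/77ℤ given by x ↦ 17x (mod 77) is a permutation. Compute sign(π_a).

Trace 13: π^k(13) = [13, 67, 61, 36, 73, 9, 76] for k=0..6.
Cycle lengths of π_17 on ℤ/77ℤ: [30, 30, 10, 6, 1]; 5 cycles in total.
With 5 cycles on 77 points, sign = (−1)^{77−5} = +1.
Zolotarev: (17|77) = +1, matching the cycle-count sign.

+1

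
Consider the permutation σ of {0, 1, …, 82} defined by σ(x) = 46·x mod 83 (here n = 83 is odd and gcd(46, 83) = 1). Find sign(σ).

Trace 77: π^k(77) = [77, 56, 3, 55, 40, 14, 63] for k=0..6.
π_46 has 2 disjoint cycles with lengths [82, 1] on {0,…,82}.
2 cycles on 83: each ℓ→(−1)^(ℓ−1), product (−1)^81 = -1.
Check: (46/83) = -1 by Zolotarev.

-1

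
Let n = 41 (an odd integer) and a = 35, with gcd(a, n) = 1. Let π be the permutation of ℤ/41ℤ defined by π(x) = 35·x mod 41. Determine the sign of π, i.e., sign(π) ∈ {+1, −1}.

Start at x=18: 18 → 15 → 33 → 7 → 40 → 6 → 5 → … (one orbit).
Decompose π into cycles: lengths [40, 1] (2 cycles, including the fixed point 0).
41 − 2 = 39 transpositions; sign(π) = (−1)^39 = -1.
Via Zolotarev, sign(π_{35}) = (35|41) = -1.

-1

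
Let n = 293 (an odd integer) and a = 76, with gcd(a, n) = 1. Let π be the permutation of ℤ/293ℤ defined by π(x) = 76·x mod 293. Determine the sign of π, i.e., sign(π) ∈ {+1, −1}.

-1

Orbit of 163 under x↦76x: [163, 82, 79, 144, 103, 210, 138]… (length divides ord_293(76)).
The orbit structure of x ↦ 76x mod 293: 2 orbits of sizes [292, 1].
293 − 2 = 291 transpositions; sign(π) = (−1)^291 = -1.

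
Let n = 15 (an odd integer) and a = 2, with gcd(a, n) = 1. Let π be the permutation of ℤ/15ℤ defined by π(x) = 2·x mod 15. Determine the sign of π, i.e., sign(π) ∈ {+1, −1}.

+1

Orbit of 8 under x↦2x: [8, 1, 2, 4]… (length divides ord_15(2)).
Decompose π into cycles: lengths [4, 4, 4, 2, 1] (5 cycles, including the fixed point 0).
With 5 cycles on 15 points, sign = (−1)^{15−5} = +1.
(2|15)_J = +1 (Zolotarev's lemma cross-check).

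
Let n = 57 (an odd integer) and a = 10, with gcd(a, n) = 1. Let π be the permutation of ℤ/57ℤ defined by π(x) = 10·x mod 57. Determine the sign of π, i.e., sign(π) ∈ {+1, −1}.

-1

Start at x=1: 1 → 10 → 43 → 31 → 25 → 22 → 49 → … (one orbit).
Cycle lengths of π_10 on ℤ/57ℤ: [18, 18, 18, 1, 1, 1]; 6 cycles in total.
sign(π) = (−1)^{n − #cycles} = (−1)^{57−6} = (−1)^51 = -1.
Via Zolotarev, sign(π_{10}) = (10|57) = -1.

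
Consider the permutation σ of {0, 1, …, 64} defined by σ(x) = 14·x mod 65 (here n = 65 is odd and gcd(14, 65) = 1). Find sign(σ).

+1

Orbit of 14 under x↦14x: [14, 1]… (length divides ord_65(14)).
Decompose π into cycles: lengths [2, 2, 2, 2, 2, 2, 2, 2, 2, 2, 2, 2, 2, 2, 2, 2, 2, 2, 2, 2, 2, 2, 2, 2, 2, 2, 1, 1, 1, 1, 1, 1, 1, 1, 1, 1, 1, 1, 1] (39 cycles, including the fixed point 0).
With 39 cycles on 65 points, sign = (−1)^{65−39} = +1.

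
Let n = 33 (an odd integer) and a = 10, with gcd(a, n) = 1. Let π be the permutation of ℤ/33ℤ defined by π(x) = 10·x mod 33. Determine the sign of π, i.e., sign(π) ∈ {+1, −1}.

Trace 1: π^k(1) = [1, 10] for k=0..1.
Decompose π into cycles: lengths [2, 2, 2, 2, 2, 2, 2, 2, 2, 2, 2, 2, 2, 2, 2, 1, 1, 1] (18 cycles, including the fixed point 0).
sign(π) = (−1)^{n − #cycles} = (−1)^{33−18} = (−1)^15 = -1.
Check: (10/33) = -1 by Zolotarev.

-1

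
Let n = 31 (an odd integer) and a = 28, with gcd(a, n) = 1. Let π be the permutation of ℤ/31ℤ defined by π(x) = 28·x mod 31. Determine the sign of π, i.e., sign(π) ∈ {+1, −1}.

+1

Orbit of 20 under x↦28x: [20, 2, 25, 18, 8, 7, 10]… (length divides ord_31(28)).
Cycle lengths of π_28 on ℤ/31ℤ: [15, 15, 1]; 3 cycles in total.
n − c = 31 − 3 = 28; sign = (−1)^28 = +1.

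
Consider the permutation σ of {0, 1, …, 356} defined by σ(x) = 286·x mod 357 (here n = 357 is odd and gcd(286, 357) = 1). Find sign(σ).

Trace 244: π^k(244) = [244, 169, 139, 127, 265, 106, 328] for k=0..6.
33 cycles of lengths [16, 16, 16, 16, 16, 16, 16, 16, 16, 16, 16, 16, 16, 16, 16, 16, 16, 16, 16, 16, 16, 2, 2, 2, 2, 2, 2, 2, 2, 2, 1, 1, 1].
357 − 33 = 324 transpositions; sign(π) = (−1)^324 = +1.
Check: (286/357) = +1 by Zolotarev.

+1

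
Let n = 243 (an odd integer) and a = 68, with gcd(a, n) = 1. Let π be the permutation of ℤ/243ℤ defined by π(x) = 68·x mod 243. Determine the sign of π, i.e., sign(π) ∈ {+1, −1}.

-1

Orbit of 121 under x↦68x: [121, 209, 118, 5, 97, 35, 193]… (length divides ord_243(68)).
The orbit structure of x ↦ 68x mod 243: 6 orbits of sizes [162, 54, 18, 6, 2, 1].
6 cycles on 243: each ℓ→(−1)^(ℓ−1), product (−1)^237 = -1.
The Jacobi symbol (68|243) = -1 (Zolotarev) agrees.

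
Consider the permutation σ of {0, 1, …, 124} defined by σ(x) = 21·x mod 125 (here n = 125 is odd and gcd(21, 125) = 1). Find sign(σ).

+1

Start at x=46: 46 → 91 → 36 → 6 → 1 → 21 → 66 → … (one orbit).
Decompose π into cycles: lengths [25, 25, 25, 25, 5, 5, 5, 5, 1, 1, 1, 1, 1] (13 cycles, including the fixed point 0).
With 13 cycles on 125 points, sign = (−1)^{125−13} = +1.
Zolotarev: (21|125) = +1, matching the cycle-count sign.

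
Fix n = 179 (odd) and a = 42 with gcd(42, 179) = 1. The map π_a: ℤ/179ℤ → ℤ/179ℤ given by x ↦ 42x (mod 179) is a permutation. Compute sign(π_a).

+1

Trace 14: π^k(14) = [14, 51, 173, 106, 156, 108, 61] for k=0..6.
Decompose π into cycles: lengths [89, 89, 1] (3 cycles, including the fixed point 0).
3 cycles on 179: each ℓ→(−1)^(ℓ−1), product (−1)^176 = +1.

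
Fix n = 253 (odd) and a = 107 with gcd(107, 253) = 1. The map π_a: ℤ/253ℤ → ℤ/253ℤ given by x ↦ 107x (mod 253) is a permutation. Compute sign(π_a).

+1

Orbit of 75 under x↦107x: [75, 182, 246, 10, 58, 134, 170]… (length divides ord_253(107)).
Decompose π into cycles: lengths [110, 110, 22, 10, 1] (5 cycles, including the fixed point 0).
sign(π) = (−1)^{n − #cycles} = (−1)^{253−5} = (−1)^248 = +1.
(107|253)_J = +1 (Zolotarev's lemma cross-check).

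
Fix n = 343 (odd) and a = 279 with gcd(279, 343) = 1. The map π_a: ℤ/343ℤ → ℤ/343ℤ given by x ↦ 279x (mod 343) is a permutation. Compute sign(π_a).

Start at x=155: 155 → 27 → 330 → 146 → 260 → 167 → 288 → … (one orbit).
Decompose π into cycles: lengths [98, 98, 98, 14, 14, 14, 2, 2, 2, 1] (10 cycles, including the fixed point 0).
n − c = 343 − 10 = 333; sign = (−1)^333 = -1.

-1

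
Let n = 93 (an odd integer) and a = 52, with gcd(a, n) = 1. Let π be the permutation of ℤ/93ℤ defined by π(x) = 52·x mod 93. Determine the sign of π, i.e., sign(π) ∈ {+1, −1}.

-1

Start at x=79: 79 → 16 → 88 → 19 → 58 → 40 → 34 → … (one orbit).
The orbit structure of x ↦ 52x mod 93: 6 orbits of sizes [30, 30, 30, 1, 1, 1].
93 − 6 = 87 transpositions; sign(π) = (−1)^87 = -1.
Zolotarev: (52|93) = -1, matching the cycle-count sign.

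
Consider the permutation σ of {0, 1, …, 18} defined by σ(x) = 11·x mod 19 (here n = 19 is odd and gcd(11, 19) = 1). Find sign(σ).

+1

Start at x=11: 11 → 7 → 1 → 11 (one orbit).
7 cycles of lengths [3, 3, 3, 3, 3, 3, 1].
n − c = 19 − 7 = 12; sign = (−1)^12 = +1.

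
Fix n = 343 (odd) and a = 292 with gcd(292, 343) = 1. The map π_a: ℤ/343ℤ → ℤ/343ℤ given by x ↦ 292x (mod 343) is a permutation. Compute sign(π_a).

Trace 8: π^k(8) = [8, 278, 228, 34, 324, 283, 316] for k=0..6.
Decompose π into cycles: lengths [294, 42, 6, 1] (4 cycles, including the fixed point 0).
n − c = 343 − 4 = 339; sign = (−1)^339 = -1.

-1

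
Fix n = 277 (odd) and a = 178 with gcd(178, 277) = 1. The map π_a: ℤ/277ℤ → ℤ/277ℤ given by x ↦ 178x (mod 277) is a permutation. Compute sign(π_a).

-1

Trace 137: π^k(137) = [137, 10, 118, 229, 43, 175, 126] for k=0..6.
Cycle type of π: 276 + 1; total 2 cycles.
n − c = 277 − 2 = 275; sign = (−1)^275 = -1.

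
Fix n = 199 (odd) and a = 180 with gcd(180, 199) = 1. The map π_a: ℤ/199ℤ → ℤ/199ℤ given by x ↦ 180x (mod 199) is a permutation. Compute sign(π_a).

+1

Orbit of 92 under x↦180x: [92, 43, 178, 1, 180, 162, 106]… (length divides ord_199(180)).
23 cycles of lengths [9, 9, 9, 9, 9, 9, 9, 9, 9, 9, 9, 9, 9, 9, 9, 9, 9, 9, 9, 9, 9, 9, 1].
With 23 cycles on 199 points, sign = (−1)^{199−23} = +1.
(180|199)_J = +1 (Zolotarev's lemma cross-check).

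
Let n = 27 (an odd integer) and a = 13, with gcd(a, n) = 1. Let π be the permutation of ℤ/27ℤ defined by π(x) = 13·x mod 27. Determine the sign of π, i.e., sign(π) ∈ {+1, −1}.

+1

Trace 22: π^k(22) = [22, 16, 19, 4, 25, 1, 13] for k=0..6.
Decompose π into cycles: lengths [9, 9, 3, 3, 1, 1, 1] (7 cycles, including the fixed point 0).
sign(π) = (−1)^{n − #cycles} = (−1)^{27−7} = (−1)^20 = +1.
(13|27)_J = +1 (Zolotarev's lemma cross-check).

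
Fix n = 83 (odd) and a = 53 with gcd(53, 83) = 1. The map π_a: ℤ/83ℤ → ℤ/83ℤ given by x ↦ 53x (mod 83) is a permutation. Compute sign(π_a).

-1

Trace 43: π^k(43) = [43, 38, 22, 4, 46, 31, 66] for k=0..6.
The orbit structure of x ↦ 53x mod 83: 2 orbits of sizes [82, 1].
With 2 cycles on 83 points, sign = (−1)^{83−2} = -1.
Via Zolotarev, sign(π_{53}) = (53|83) = -1.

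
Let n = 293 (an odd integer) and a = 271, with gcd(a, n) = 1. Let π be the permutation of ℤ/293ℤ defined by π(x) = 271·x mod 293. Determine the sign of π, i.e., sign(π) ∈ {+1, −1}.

Orbit of 160 under x↦271x: [160, 289, 88, 115, 107, 283, 220]… (length divides ord_293(271)).
The orbit structure of x ↦ 271x mod 293: 3 orbits of sizes [146, 146, 1].
Σ(ℓ_i−1) = 293−3 = 290; sign = (−1)^290 = +1.
Zolotarev: (271|293) = +1, matching the cycle-count sign.

+1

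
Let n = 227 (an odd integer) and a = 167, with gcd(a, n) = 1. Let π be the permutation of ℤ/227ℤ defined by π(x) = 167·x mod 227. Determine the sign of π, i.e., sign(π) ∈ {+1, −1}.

Trace 33: π^k(33) = [33, 63, 79, 27, 196, 44, 84] for k=0..6.
The orbit structure of x ↦ 167x mod 227: 3 orbits of sizes [113, 113, 1].
With 3 cycles on 227 points, sign = (−1)^{227−3} = +1.

+1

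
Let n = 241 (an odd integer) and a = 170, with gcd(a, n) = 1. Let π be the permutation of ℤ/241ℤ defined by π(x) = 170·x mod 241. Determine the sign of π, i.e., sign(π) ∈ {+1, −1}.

-1

Trace 125: π^k(125) = [125, 42, 151, 124, 113, 171, 150] for k=0..6.
Cycle lengths of π_170 on ℤ/241ℤ: [240, 1]; 2 cycles in total.
Σ(ℓ_i−1) = 241−2 = 239; sign = (−1)^239 = -1.
Check: (170/241) = -1 by Zolotarev.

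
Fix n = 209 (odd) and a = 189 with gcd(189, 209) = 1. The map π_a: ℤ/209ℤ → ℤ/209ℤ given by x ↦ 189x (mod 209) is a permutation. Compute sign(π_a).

+1

Orbit of 20 under x↦189x: [20, 18, 58, 94, 1, 189, 191]… (length divides ord_209(189)).
Cycle lengths of π_189 on ℤ/209ℤ: [10, 10, 10, 10, 10, 10, 10, 10, 10, 10, 10, 10, 10, 10, 10, 10, 10, 10, 10, 2, 2, 2, 2, 2, 2, 2, 2, 2, 1]; 29 cycles in total.
sign(π) = (−1)^{n − #cycles} = (−1)^{209−29} = (−1)^180 = +1.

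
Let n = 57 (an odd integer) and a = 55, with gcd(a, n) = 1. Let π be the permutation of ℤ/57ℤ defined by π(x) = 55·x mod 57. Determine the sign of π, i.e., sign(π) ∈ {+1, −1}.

Trace 16: π^k(16) = [16, 25, 7, 43, 28, 1, 55] for k=0..6.
The orbit structure of x ↦ 55x mod 57: 9 orbits of sizes [9, 9, 9, 9, 9, 9, 1, 1, 1].
Σ(ℓ_i−1) = 57−9 = 48; sign = (−1)^48 = +1.

+1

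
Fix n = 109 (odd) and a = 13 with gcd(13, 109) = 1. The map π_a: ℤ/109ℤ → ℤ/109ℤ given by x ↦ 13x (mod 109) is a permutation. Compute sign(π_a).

Trace 105: π^k(105) = [105, 57, 87, 41, 97, 62, 43] for k=0..6.
π_13 has 2 disjoint cycles with lengths [108, 1] on {0,…,108}.
2 cycles on 109: each ℓ→(−1)^(ℓ−1), product (−1)^107 = -1.

-1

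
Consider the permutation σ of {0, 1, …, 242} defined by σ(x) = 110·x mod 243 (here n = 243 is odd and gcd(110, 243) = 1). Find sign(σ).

Start at x=13: 13 → 215 → 79 → 185 → 181 → 227 → 184 → … (one orbit).
Cycle lengths of π_110 on ℤ/243ℤ: [162, 54, 18, 6, 2, 1]; 6 cycles in total.
Σ(ℓ_i−1) = 243−6 = 237; sign = (−1)^237 = -1.
(110|243)_J = -1 (Zolotarev's lemma cross-check).

-1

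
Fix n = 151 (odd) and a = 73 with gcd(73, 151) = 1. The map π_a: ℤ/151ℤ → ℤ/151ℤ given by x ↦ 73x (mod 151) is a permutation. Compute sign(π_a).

-1

Start at x=53: 53 → 94 → 67 → 59 → 79 → 29 → 3 → … (one orbit).
Cycle type of π: 50×3 + 1; total 4 cycles.
n − c = 151 − 4 = 147; sign = (−1)^147 = -1.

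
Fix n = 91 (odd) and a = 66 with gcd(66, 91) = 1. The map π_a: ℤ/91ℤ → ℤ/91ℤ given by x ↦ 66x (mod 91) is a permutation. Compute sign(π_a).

Trace 53: π^k(53) = [53, 40, 1, 66, 79, 27] for k=0..5.
Cycle type of π: 6×13 + 1×13; total 26 cycles.
91 − 26 = 65 transpositions; sign(π) = (−1)^65 = -1.

-1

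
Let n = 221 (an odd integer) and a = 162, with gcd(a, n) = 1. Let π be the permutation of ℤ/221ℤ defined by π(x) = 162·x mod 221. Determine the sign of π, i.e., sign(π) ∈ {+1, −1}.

Start at x=4: 4 → 206 → 1 → 162 → 166 → 151 → 152 → … (one orbit).
The orbit structure of x ↦ 162x mod 221: 12 orbits of sizes [24, 24, 24, 24, 24, 24, 24, 24, 12, 8, 8, 1].
sign(π) = (−1)^{n − #cycles} = (−1)^{221−12} = (−1)^209 = -1.
The Jacobi symbol (162|221) = -1 (Zolotarev) agrees.

-1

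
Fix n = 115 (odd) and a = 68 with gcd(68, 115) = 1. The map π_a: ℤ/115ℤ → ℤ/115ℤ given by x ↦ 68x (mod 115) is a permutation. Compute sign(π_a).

Start at x=24: 24 → 22 → 1 → 68 → 24 (one orbit).
π_68 has 35 disjoint cycles with lengths [4, 4, 4, 4, 4, 4, 4, 4, 4, 4, 4, 4, 4, 4, 4, 4, 4, 4, 4, 4, 4, 4, 4, 2, 2, 2, 2, 2, 2, 2, 2, 2, 2, 2, 1] on {0,…,114}.
115 − 35 = 80 transpositions; sign(π) = (−1)^80 = +1.
(68|115)_J = +1 (Zolotarev's lemma cross-check).

+1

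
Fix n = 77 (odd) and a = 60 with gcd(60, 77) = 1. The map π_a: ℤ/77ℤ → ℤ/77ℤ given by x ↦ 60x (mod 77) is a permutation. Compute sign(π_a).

+1

Orbit of 71 under x↦60x: [71, 25, 37, 64, 67, 16, 36]… (length divides ord_77(60)).
Cycle lengths of π_60 on ℤ/77ℤ: [15, 15, 15, 15, 5, 5, 3, 3, 1]; 9 cycles in total.
With 9 cycles on 77 points, sign = (−1)^{77−9} = +1.
Zolotarev: (60|77) = +1, matching the cycle-count sign.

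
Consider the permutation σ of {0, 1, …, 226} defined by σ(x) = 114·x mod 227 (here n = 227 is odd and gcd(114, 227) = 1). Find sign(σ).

Orbit of 186 under x↦114x: [186, 93, 160, 80, 40, 20, 10]… (length divides ord_227(114)).
2 cycles of lengths [226, 1].
With 2 cycles on 227 points, sign = (−1)^{227−2} = -1.

-1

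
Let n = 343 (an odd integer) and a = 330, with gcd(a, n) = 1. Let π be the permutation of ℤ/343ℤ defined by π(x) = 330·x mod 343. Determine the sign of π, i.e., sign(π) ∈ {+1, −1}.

+1

Trace 92: π^k(92) = [92, 176, 113, 246, 232, 71, 106] for k=0..6.
π_330 has 19 disjoint cycles with lengths [49, 49, 49, 49, 49, 49, 7, 7, 7, 7, 7, 7, 1, 1, 1, 1, 1, 1, 1] on {0,…,342}.
Σ(ℓ_i−1) = 343−19 = 324; sign = (−1)^324 = +1.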